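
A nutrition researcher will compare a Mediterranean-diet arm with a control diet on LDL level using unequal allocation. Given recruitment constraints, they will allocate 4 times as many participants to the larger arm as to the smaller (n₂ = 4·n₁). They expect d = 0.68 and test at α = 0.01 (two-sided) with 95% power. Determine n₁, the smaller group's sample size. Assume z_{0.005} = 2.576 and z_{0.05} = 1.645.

n₁ = 49

With allocation ratio k = n₂/n₁ = 4, Var(x̄₁−x̄₂) = σ²(1/n₁ + 1/(k·n₁)) = σ²·(k+1)/(k·n₁).
So n₁ = (1 + 1/k)·((z_{α/2} + z_β)/d)² = 1.250 × (4.221/0.68)².
n₁ = 1.250 × 38.53 = 48.2.
Round up: n₁ = 49, giving n₂ = 4 × 49 = 196.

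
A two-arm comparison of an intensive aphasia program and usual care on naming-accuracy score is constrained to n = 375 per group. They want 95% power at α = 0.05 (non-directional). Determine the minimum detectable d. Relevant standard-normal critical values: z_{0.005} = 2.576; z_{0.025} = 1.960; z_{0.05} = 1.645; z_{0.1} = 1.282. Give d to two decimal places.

For two independent groups of n = 375 each: d_min = (z_{α/2} + z_β)·√(2/n).
z-sum = 1.960 + 1.645 = 3.605.
d_min = 3.605 × √(2/375) = 3.605 × 0.0730 = 0.263.

d_min ≈ 0.26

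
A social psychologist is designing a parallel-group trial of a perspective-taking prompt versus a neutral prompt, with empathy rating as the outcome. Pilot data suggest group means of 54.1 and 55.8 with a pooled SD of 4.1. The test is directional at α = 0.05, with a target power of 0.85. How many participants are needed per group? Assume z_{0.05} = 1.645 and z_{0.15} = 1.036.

n = 84 per group

Cohen's d = |M₁ − M₂| / SD_pooled = |54.1 − 55.8| / 4.1 = 1.7 / 4.1 = 0.415.
For two independent groups with equal n: n = 2·((z_{α} + z_β) / d)².
z_{α} + z_β = 1.645 + 1.036 = 2.681.
n = 2 × (2.681 / 0.415)² = 2 × 6.460² = 2 × 41.73 = 83.5.
Round up to the next whole participant.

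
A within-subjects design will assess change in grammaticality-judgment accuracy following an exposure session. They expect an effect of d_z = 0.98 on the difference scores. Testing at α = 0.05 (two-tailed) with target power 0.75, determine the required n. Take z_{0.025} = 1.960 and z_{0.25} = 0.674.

For a paired (one-sample on differences) test: n = ((z_{α/2} + z_β) / d)².
z_{α/2} + z_β = 1.960 + 0.674 = 2.634.
n = (2.634 / 0.98)² = 2.688² = 7.22.
Round up.

n = 8 pairs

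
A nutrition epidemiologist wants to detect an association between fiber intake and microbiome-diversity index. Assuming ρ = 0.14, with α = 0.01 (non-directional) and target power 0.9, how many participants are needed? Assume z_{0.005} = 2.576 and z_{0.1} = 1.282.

Fisher's z: C = ½·ln((1+r)/(1−r)) = ½·ln(1.3256) = 0.1409.
n = ((z_{α/2} + z_β)/C)² + 3.
(2.576 + 1.282) / 0.1409 = 3.858 / 0.1409 = 27.381.
n = 27.381² + 3 = 749.73 + 3 = 752.7.
Round up.

n = 753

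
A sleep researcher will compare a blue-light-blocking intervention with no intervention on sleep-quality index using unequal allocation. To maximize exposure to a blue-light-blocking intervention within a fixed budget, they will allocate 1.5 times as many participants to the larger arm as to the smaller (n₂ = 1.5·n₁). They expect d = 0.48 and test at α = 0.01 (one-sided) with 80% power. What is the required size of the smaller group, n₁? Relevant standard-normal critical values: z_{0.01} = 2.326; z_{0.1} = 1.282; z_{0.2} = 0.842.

With allocation ratio k = n₂/n₁ = 1.5, Var(x̄₁−x̄₂) = σ²(1/n₁ + 1/(k·n₁)) = σ²·(k+1)/(k·n₁).
So n₁ = (1 + 1/k)·((z_{α} + z_β)/d)² = 1.667 × (3.168/0.48)².
n₁ = 1.667 × 43.56 = 72.6.
Round up: n₁ = 73, giving n₂ = ⌈1.5 × 73⌉ = ⌈109.5⌉ = 110.

n₁ = 73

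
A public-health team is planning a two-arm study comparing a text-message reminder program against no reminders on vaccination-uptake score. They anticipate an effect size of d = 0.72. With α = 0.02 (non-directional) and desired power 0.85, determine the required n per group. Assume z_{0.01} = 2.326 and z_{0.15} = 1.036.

For two independent groups with equal n: n = 2·((z_{α/2} + z_β) / d)².
z_{α/2} + z_β = 2.326 + 1.036 = 3.362.
n = 2 × (3.362 / 0.72)² = 2 × 4.669² = 2 × 21.80 = 43.6.
Round up to the next whole participant.

n = 44 per group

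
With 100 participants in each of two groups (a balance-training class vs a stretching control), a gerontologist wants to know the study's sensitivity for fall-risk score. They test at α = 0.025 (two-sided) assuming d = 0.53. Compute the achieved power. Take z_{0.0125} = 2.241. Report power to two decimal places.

power ≈ 0.93

For two equal groups, power = Φ(d·√(n/2) − z_{α/2}).
d·√(n/2) = 0.53 × √(100/2) = 0.53 × 7.071 = 3.748.
z_β = 3.748 − 2.241 = 1.507.
Power = Φ(1.507) = 0.934.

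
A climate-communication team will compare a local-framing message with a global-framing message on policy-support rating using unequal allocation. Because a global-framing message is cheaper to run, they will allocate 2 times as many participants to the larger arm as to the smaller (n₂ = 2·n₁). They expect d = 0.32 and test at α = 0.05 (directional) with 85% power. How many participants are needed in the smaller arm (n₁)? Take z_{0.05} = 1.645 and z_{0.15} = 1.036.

With allocation ratio k = n₂/n₁ = 2, Var(x̄₁−x̄₂) = σ²(1/n₁ + 1/(k·n₁)) = σ²·(k+1)/(k·n₁).
So n₁ = (1 + 1/k)·((z_{α} + z_β)/d)² = 1.500 × (2.681/0.32)².
n₁ = 1.500 × 70.19 = 105.3.
Round up: n₁ = 106, giving n₂ = 2 × 106 = 212.

n₁ = 106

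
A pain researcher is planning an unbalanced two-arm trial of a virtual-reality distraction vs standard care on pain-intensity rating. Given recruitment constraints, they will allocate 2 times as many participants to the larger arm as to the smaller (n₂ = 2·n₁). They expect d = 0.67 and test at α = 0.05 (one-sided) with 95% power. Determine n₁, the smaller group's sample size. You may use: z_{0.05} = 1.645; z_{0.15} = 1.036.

n₁ = 37

With allocation ratio k = n₂/n₁ = 2, Var(x̄₁−x̄₂) = σ²(1/n₁ + 1/(k·n₁)) = σ²·(k+1)/(k·n₁).
So n₁ = (1 + 1/k)·((z_{α} + z_β)/d)² = 1.500 × (3.290/0.67)².
n₁ = 1.500 × 24.11 = 36.2.
Round up: n₁ = 37, giving n₂ = 2 × 37 = 74.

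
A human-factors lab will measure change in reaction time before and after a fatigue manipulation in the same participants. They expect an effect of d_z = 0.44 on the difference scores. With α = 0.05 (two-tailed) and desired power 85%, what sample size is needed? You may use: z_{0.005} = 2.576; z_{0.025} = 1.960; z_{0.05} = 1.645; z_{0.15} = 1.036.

For a paired (one-sample on differences) test: n = ((z_{α/2} + z_β) / d)².
z_{α/2} + z_β = 1.960 + 1.036 = 2.996.
n = (2.996 / 0.44)² = 6.809² = 46.36.
Round up.

n = 47 pairs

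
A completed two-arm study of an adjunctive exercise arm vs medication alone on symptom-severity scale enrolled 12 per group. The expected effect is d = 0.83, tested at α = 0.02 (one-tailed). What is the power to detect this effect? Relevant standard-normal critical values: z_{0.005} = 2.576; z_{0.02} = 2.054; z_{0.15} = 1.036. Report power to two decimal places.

power ≈ 0.49

For two equal groups, power = Φ(d·√(n/2) − z_{α}).
d·√(n/2) = 0.83 × √(12/2) = 0.83 × 2.449 = 2.033.
z_β = 2.033 − 2.054 = -0.021.
Power = Φ(-0.021) = 0.492.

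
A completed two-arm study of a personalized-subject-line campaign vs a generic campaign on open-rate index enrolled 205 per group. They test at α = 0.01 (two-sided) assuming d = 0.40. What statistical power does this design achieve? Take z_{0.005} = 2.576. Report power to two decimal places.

power ≈ 0.93

For two equal groups, power = Φ(d·√(n/2) − z_{α/2}).
d·√(n/2) = 0.40 × √(205/2) = 0.40 × 10.124 = 4.050.
z_β = 4.050 − 2.576 = 1.474.
Power = Φ(1.474) = 0.930.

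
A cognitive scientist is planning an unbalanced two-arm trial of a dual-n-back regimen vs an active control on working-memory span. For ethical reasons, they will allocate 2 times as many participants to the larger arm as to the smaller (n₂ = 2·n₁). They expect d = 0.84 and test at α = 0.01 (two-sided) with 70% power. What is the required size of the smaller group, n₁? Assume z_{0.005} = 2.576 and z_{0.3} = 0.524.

n₁ = 21

With allocation ratio k = n₂/n₁ = 2, Var(x̄₁−x̄₂) = σ²(1/n₁ + 1/(k·n₁)) = σ²·(k+1)/(k·n₁).
So n₁ = (1 + 1/k)·((z_{α/2} + z_β)/d)² = 1.500 × (3.100/0.84)².
n₁ = 1.500 × 13.62 = 20.4.
Round up: n₁ = 21, giving n₂ = 2 × 21 = 42.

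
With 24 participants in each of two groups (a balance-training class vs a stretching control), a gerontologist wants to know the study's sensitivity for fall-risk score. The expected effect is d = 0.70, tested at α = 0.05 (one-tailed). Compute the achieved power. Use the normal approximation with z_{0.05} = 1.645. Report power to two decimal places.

For two equal groups, power = Φ(d·√(n/2) − z_{α}).
d·√(n/2) = 0.70 × √(24/2) = 0.70 × 3.464 = 2.425.
z_β = 2.425 − 1.645 = 0.780.
Power = Φ(0.780) = 0.782.

power ≈ 0.78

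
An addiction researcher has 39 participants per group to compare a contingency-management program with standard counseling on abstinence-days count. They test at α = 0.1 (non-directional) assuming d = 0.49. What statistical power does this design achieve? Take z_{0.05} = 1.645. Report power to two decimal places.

For two equal groups, power = Φ(d·√(n/2) − z_{α/2}).
d·√(n/2) = 0.49 × √(39/2) = 0.49 × 4.416 = 2.164.
z_β = 2.164 − 1.645 = 0.519.
Power = Φ(0.519) = 0.698.

power ≈ 0.70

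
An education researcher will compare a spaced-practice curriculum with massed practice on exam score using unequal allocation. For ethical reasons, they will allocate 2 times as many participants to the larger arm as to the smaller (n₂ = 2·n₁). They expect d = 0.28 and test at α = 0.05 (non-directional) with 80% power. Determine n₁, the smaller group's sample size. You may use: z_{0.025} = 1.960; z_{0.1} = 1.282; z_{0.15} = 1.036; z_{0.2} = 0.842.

n₁ = 151

With allocation ratio k = n₂/n₁ = 2, Var(x̄₁−x̄₂) = σ²(1/n₁ + 1/(k·n₁)) = σ²·(k+1)/(k·n₁).
So n₁ = (1 + 1/k)·((z_{α/2} + z_β)/d)² = 1.500 × (2.802/0.28)².
n₁ = 1.500 × 100.14 = 150.2.
Round up: n₁ = 151, giving n₂ = 2 × 151 = 302.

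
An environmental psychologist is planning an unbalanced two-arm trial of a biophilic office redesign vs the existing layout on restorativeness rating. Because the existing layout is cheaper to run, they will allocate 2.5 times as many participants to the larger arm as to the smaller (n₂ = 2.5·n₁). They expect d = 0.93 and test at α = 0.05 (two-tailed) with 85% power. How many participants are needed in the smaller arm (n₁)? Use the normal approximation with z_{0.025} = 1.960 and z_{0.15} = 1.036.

n₁ = 15

With allocation ratio k = n₂/n₁ = 2.5, Var(x̄₁−x̄₂) = σ²(1/n₁ + 1/(k·n₁)) = σ²·(k+1)/(k·n₁).
So n₁ = (1 + 1/k)·((z_{α/2} + z_β)/d)² = 1.400 × (2.996/0.93)².
n₁ = 1.400 × 10.38 = 14.5.
Round up: n₁ = 15, giving n₂ = ⌈2.5 × 15⌉ = ⌈37.5⌉ = 38.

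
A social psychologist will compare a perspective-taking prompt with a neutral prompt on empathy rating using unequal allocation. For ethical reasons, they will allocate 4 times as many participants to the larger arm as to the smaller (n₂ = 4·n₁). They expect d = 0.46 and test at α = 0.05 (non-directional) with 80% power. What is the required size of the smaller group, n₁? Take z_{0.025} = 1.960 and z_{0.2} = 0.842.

With allocation ratio k = n₂/n₁ = 4, Var(x̄₁−x̄₂) = σ²(1/n₁ + 1/(k·n₁)) = σ²·(k+1)/(k·n₁).
So n₁ = (1 + 1/k)·((z_{α/2} + z_β)/d)² = 1.250 × (2.802/0.46)².
n₁ = 1.250 × 37.10 = 46.4.
Round up: n₁ = 47, giving n₂ = 4 × 47 = 188.

n₁ = 47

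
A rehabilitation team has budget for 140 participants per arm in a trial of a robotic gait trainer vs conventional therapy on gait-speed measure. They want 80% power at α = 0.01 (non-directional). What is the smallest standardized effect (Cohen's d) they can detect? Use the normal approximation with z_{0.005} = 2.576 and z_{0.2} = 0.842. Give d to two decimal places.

d_min ≈ 0.41

For two independent groups of n = 140 each: d_min = (z_{α/2} + z_β)·√(2/n).
z-sum = 2.576 + 0.842 = 3.418.
d_min = 3.418 × √(2/140) = 3.418 × 0.1195 = 0.409.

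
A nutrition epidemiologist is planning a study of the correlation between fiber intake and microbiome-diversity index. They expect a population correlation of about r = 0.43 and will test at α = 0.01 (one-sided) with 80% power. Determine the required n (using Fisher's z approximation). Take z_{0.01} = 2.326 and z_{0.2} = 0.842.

n = 51

Fisher's z: C = ½·ln((1+r)/(1−r)) = ½·ln(2.5088) = 0.4599.
n = ((z_{α} + z_β)/C)² + 3.
(2.326 + 0.842) / 0.4599 = 3.168 / 0.4599 = 6.888.
n = 6.888² + 3 = 47.45 + 3 = 50.5.
Round up.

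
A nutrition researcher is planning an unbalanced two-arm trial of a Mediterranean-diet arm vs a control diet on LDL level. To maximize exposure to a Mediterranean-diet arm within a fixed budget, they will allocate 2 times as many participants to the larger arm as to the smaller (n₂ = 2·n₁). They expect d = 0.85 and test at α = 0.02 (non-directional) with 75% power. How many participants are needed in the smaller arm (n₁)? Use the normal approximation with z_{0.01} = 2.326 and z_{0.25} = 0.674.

With allocation ratio k = n₂/n₁ = 2, Var(x̄₁−x̄₂) = σ²(1/n₁ + 1/(k·n₁)) = σ²·(k+1)/(k·n₁).
So n₁ = (1 + 1/k)·((z_{α/2} + z_β)/d)² = 1.500 × (3.000/0.85)².
n₁ = 1.500 × 12.46 = 18.7.
Round up: n₁ = 19, giving n₂ = 2 × 19 = 38.

n₁ = 19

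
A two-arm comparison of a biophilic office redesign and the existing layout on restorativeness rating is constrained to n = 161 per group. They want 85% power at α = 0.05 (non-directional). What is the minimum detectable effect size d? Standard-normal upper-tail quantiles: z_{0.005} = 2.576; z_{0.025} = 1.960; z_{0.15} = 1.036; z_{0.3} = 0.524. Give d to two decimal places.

d_min ≈ 0.33

For two independent groups of n = 161 each: d_min = (z_{α/2} + z_β)·√(2/n).
z-sum = 1.960 + 1.036 = 2.996.
d_min = 2.996 × √(2/161) = 2.996 × 0.1115 = 0.334.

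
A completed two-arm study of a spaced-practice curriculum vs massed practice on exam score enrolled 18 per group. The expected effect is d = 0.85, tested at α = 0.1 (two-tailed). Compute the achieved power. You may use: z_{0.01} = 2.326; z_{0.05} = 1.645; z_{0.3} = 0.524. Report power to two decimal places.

For two equal groups, power = Φ(d·√(n/2) − z_{α/2}).
d·√(n/2) = 0.85 × √(18/2) = 0.85 × 3.000 = 2.550.
z_β = 2.550 − 1.645 = 0.905.
Power = Φ(0.905) = 0.817.

power ≈ 0.82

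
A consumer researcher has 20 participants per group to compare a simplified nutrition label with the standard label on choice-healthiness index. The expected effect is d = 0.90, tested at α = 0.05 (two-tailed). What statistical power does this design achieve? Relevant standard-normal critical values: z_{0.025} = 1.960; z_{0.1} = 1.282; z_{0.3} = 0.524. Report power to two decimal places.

For two equal groups, power = Φ(d·√(n/2) − z_{α/2}).
d·√(n/2) = 0.90 × √(20/2) = 0.90 × 3.162 = 2.846.
z_β = 2.846 − 1.960 = 0.886.
Power = Φ(0.886) = 0.812.

power ≈ 0.81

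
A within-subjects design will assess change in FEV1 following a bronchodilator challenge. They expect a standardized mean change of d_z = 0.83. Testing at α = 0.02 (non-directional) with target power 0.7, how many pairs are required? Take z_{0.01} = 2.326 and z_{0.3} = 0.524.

For a paired (one-sample on differences) test: n = ((z_{α/2} + z_β) / d)².
z_{α/2} + z_β = 2.326 + 0.524 = 2.850.
n = (2.850 / 0.83)² = 3.434² = 11.79.
Round up.

n = 12 pairs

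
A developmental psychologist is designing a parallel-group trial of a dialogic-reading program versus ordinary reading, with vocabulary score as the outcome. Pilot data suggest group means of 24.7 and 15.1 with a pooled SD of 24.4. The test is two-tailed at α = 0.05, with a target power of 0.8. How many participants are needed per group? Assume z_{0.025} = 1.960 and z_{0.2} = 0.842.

Cohen's d = |M₁ − M₂| / SD_pooled = |24.7 − 15.1| / 24.4 = 9.6 / 24.4 = 0.393.
For two independent groups with equal n: n = 2·((z_{α/2} + z_β) / d)².
z_{α/2} + z_β = 1.960 + 0.842 = 2.802.
n = 2 × (2.802 / 0.393)² = 2 × 7.130² = 2 × 50.83 = 101.7.
Round up to the next whole participant.

n = 102 per group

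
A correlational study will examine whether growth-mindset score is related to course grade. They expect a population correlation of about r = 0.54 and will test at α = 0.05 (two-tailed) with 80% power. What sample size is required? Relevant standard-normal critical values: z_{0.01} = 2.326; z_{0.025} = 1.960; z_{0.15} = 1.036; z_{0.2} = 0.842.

n = 25

Fisher's z: C = ½·ln((1+r)/(1−r)) = ½·ln(3.3478) = 0.6042.
n = ((z_{α/2} + z_β)/C)² + 3.
(1.960 + 0.842) / 0.6042 = 2.802 / 0.6042 = 4.638.
n = 4.638² + 3 = 21.51 + 3 = 24.5.
Round up.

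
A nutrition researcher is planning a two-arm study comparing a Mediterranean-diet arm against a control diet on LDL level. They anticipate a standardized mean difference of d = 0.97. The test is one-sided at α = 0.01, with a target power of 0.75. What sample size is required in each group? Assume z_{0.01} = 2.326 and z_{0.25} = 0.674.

n = 20 per group

For two independent groups with equal n: n = 2·((z_{α} + z_β) / d)².
z_{α} + z_β = 2.326 + 0.674 = 3.000.
n = 2 × (3.000 / 0.97)² = 2 × 3.093² = 2 × 9.57 = 19.1.
Round up to the next whole participant.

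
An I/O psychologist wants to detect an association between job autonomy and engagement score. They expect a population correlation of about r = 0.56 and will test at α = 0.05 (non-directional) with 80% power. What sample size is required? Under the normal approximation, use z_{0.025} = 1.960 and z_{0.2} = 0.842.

Fisher's z: C = ½·ln((1+r)/(1−r)) = ½·ln(3.5455) = 0.6328.
n = ((z_{α/2} + z_β)/C)² + 3.
(1.960 + 0.842) / 0.6328 = 2.802 / 0.6328 = 4.428.
n = 4.428² + 3 = 19.61 + 3 = 22.6.
Round up.

n = 23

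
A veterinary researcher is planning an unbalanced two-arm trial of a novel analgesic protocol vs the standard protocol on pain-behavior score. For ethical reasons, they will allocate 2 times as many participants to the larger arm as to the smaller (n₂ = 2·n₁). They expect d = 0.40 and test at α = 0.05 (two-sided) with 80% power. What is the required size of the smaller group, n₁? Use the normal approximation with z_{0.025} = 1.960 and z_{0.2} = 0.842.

n₁ = 74

With allocation ratio k = n₂/n₁ = 2, Var(x̄₁−x̄₂) = σ²(1/n₁ + 1/(k·n₁)) = σ²·(k+1)/(k·n₁).
So n₁ = (1 + 1/k)·((z_{α/2} + z_β)/d)² = 1.500 × (2.802/0.40)².
n₁ = 1.500 × 49.07 = 73.6.
Round up: n₁ = 74, giving n₂ = 2 × 74 = 148.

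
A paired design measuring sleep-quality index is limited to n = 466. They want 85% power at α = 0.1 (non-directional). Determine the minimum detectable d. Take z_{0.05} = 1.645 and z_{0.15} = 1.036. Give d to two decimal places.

For a single sample (or paired design) of n = 466: d_min = (z_{α/2} + z_β)/√n.
z-sum = 1.645 + 1.036 = 2.681.
d_min = 2.681 / √466 = 2.681 / 21.587 = 0.124.

d_min ≈ 0.12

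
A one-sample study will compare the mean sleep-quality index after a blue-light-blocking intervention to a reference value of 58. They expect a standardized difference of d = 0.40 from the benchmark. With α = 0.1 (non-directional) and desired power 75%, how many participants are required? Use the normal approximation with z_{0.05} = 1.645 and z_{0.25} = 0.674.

For a one-sample test: n = ((z_{α/2} + z_β) / d)².
z_{α/2} + z_β = 1.645 + 0.674 = 2.319.
n = (2.319 / 0.40)² = 5.797² = 33.61.
Round up.

n = 34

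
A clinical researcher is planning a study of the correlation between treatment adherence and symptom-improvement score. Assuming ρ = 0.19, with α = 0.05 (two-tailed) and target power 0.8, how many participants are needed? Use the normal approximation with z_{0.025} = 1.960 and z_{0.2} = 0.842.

Fisher's z: C = ½·ln((1+r)/(1−r)) = ½·ln(1.4691) = 0.1923.
n = ((z_{α/2} + z_β)/C)² + 3.
(1.960 + 0.842) / 0.1923 = 2.802 / 0.1923 = 14.571.
n = 14.571² + 3 = 212.31 + 3 = 215.3.
Round up.

n = 216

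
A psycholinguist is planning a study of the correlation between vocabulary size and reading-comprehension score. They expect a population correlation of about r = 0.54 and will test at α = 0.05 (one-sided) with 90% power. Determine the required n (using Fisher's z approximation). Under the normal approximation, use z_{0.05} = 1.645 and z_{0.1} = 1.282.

Fisher's z: C = ½·ln((1+r)/(1−r)) = ½·ln(3.3478) = 0.6042.
n = ((z_{α} + z_β)/C)² + 3.
(1.645 + 1.282) / 0.6042 = 2.927 / 0.6042 = 4.844.
n = 4.844² + 3 = 23.47 + 3 = 26.5.
Round up.

n = 27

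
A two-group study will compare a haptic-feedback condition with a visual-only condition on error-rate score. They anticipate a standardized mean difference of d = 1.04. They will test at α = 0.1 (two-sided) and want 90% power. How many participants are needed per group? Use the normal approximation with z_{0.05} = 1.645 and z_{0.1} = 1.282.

For two independent groups with equal n: n = 2·((z_{α/2} + z_β) / d)².
z_{α/2} + z_β = 1.645 + 1.282 = 2.927.
n = 2 × (2.927 / 1.04)² = 2 × 2.814² = 2 × 7.92 = 15.8.
Round up to the next whole participant.

n = 16 per group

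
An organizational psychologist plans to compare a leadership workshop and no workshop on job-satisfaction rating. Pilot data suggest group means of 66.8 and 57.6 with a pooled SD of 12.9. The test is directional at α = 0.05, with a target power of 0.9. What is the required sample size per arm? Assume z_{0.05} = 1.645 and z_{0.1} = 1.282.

Cohen's d = |M₁ − M₂| / SD_pooled = |66.8 − 57.6| / 12.9 = 9.2 / 12.9 = 0.713.
For two independent groups with equal n: n = 2·((z_{α} + z_β) / d)².
z_{α} + z_β = 1.645 + 1.282 = 2.927.
n = 2 × (2.927 / 0.713)² = 2 × 4.105² = 2 × 16.85 = 33.7.
Round up to the next whole participant.

n = 34 per group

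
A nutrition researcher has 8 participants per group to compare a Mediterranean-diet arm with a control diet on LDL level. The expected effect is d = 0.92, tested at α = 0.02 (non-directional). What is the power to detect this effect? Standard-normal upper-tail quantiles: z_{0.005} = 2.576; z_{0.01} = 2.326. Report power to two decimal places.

For two equal groups, power = Φ(d·√(n/2) − z_{α/2}).
d·√(n/2) = 0.92 × √(8/2) = 0.92 × 2.000 = 1.840.
z_β = 1.840 − 2.326 = -0.486.
Power = Φ(-0.486) = 0.313.

power ≈ 0.31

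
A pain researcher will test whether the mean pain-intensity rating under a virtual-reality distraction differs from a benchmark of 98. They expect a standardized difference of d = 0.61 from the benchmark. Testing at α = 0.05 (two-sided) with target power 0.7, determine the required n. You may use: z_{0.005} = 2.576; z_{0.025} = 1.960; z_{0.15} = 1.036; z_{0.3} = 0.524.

For a one-sample test: n = ((z_{α/2} + z_β) / d)².
z_{α/2} + z_β = 1.960 + 0.524 = 2.484.
n = (2.484 / 0.61)² = 4.072² = 16.58.
Round up.

n = 17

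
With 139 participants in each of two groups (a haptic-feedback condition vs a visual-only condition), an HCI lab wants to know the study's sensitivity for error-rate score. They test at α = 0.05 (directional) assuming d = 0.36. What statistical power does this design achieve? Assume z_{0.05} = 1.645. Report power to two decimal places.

power ≈ 0.91

For two equal groups, power = Φ(d·√(n/2) − z_{α}).
d·√(n/2) = 0.36 × √(139/2) = 0.36 × 8.337 = 3.001.
z_β = 3.001 − 1.645 = 1.356.
Power = Φ(1.356) = 0.912.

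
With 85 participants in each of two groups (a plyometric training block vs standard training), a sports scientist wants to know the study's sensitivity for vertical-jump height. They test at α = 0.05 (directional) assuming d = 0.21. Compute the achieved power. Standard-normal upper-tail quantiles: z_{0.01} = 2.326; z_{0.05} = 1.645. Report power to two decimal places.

For two equal groups, power = Φ(d·√(n/2) − z_{α}).
d·√(n/2) = 0.21 × √(85/2) = 0.21 × 6.519 = 1.369.
z_β = 1.369 − 1.645 = -0.276.
Power = Φ(-0.276) = 0.391.

power ≈ 0.39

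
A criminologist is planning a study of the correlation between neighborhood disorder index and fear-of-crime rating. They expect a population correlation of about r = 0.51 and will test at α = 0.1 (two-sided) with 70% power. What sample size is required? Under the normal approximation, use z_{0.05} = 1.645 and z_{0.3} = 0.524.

Fisher's z: C = ½·ln((1+r)/(1−r)) = ½·ln(3.0816) = 0.5627.
n = ((z_{α/2} + z_β)/C)² + 3.
(1.645 + 0.524) / 0.5627 = 2.169 / 0.5627 = 3.855.
n = 3.855² + 3 = 14.86 + 3 = 17.9.
Round up.

n = 18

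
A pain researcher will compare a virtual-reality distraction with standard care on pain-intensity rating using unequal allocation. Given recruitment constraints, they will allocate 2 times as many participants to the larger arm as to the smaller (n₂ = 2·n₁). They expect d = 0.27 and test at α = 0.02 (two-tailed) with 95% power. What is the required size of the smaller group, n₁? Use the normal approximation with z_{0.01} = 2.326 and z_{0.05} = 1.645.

n₁ = 325

With allocation ratio k = n₂/n₁ = 2, Var(x̄₁−x̄₂) = σ²(1/n₁ + 1/(k·n₁)) = σ²·(k+1)/(k·n₁).
So n₁ = (1 + 1/k)·((z_{α/2} + z_β)/d)² = 1.500 × (3.971/0.27)².
n₁ = 1.500 × 216.31 = 324.5.
Round up: n₁ = 325, giving n₂ = 2 × 325 = 650.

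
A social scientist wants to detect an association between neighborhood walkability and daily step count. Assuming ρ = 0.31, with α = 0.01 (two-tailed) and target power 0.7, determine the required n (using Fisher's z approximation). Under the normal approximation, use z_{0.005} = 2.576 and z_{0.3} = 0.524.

Fisher's z: C = ½·ln((1+r)/(1−r)) = ½·ln(1.8986) = 0.3205.
n = ((z_{α/2} + z_β)/C)² + 3.
(2.576 + 0.524) / 0.3205 = 3.100 / 0.3205 = 9.672.
n = 9.672² + 3 = 93.56 + 3 = 96.6.
Round up.

n = 97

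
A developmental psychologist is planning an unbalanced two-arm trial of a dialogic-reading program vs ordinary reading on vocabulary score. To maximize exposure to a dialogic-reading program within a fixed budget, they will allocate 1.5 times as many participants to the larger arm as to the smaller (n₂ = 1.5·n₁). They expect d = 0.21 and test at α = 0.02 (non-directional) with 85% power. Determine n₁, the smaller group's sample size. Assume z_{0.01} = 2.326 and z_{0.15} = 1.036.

With allocation ratio k = n₂/n₁ = 1.5, Var(x̄₁−x̄₂) = σ²(1/n₁ + 1/(k·n₁)) = σ²·(k+1)/(k·n₁).
So n₁ = (1 + 1/k)·((z_{α/2} + z_β)/d)² = 1.667 × (3.362/0.21)².
n₁ = 1.667 × 256.30 = 427.2.
Round up: n₁ = 428, giving n₂ = 1.5 × 428 = 642.

n₁ = 428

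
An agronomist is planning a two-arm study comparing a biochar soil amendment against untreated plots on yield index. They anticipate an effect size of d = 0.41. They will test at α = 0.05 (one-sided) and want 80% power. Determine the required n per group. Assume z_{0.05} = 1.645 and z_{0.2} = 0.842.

For two independent groups with equal n: n = 2·((z_{α} + z_β) / d)².
z_{α} + z_β = 1.645 + 0.842 = 2.487.
n = 2 × (2.487 / 0.41)² = 2 × 6.066² = 2 × 36.79 = 73.6.
Round up to the next whole participant.

n = 74 per group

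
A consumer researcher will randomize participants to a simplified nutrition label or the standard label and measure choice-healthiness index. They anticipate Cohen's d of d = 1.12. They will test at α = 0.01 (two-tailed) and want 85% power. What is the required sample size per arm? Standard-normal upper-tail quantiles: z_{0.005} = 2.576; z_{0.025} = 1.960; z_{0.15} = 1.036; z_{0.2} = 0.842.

For two independent groups with equal n: n = 2·((z_{α/2} + z_β) / d)².
z_{α/2} + z_β = 2.576 + 1.036 = 3.612.
n = 2 × (3.612 / 1.12)² = 2 × 3.225² = 2 × 10.40 = 20.8.
Round up to the next whole participant.

n = 21 per group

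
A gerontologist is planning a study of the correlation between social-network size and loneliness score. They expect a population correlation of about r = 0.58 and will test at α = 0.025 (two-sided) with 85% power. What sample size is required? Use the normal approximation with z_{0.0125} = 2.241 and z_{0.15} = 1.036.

n = 28

Fisher's z: C = ½·ln((1+r)/(1−r)) = ½·ln(3.7619) = 0.6625.
n = ((z_{α/2} + z_β)/C)² + 3.
(2.241 + 1.036) / 0.6625 = 3.277 / 0.6625 = 4.946.
n = 4.946² + 3 = 24.47 + 3 = 27.5.
Round up.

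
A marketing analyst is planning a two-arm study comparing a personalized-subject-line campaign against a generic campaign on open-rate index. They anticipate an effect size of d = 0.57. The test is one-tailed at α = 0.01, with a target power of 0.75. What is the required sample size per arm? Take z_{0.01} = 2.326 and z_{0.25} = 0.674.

For two independent groups with equal n: n = 2·((z_{α} + z_β) / d)².
z_{α} + z_β = 2.326 + 0.674 = 3.000.
n = 2 × (3.000 / 0.57)² = 2 × 5.263² = 2 × 27.70 = 55.4.
Round up to the next whole participant.

n = 56 per group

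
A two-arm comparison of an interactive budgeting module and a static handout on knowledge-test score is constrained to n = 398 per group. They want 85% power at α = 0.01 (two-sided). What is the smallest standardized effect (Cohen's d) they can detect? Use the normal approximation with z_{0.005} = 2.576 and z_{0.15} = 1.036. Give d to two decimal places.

For two independent groups of n = 398 each: d_min = (z_{α/2} + z_β)·√(2/n).
z-sum = 2.576 + 1.036 = 3.612.
d_min = 3.612 × √(2/398) = 3.612 × 0.0709 = 0.256.

d_min ≈ 0.26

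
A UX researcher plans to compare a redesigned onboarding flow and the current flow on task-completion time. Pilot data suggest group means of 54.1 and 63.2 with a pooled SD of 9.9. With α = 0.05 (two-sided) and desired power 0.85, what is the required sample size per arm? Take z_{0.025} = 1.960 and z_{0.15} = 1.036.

n = 22 per group

Cohen's d = |M₁ − M₂| / SD_pooled = |54.1 − 63.2| / 9.9 = 9.1 / 9.9 = 0.919.
For two independent groups with equal n: n = 2·((z_{α/2} + z_β) / d)².
z_{α/2} + z_β = 1.960 + 1.036 = 2.996.
n = 2 × (2.996 / 0.919)² = 2 × 3.260² = 2 × 10.63 = 21.3.
Round up to the next whole participant.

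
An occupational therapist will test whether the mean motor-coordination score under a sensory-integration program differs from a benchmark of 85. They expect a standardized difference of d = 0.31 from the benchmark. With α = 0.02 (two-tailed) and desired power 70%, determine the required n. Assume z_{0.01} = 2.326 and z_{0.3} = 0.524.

n = 85

For a one-sample test: n = ((z_{α/2} + z_β) / d)².
z_{α/2} + z_β = 2.326 + 0.524 = 2.850.
n = (2.850 / 0.31)² = 9.194² = 84.52.
Round up.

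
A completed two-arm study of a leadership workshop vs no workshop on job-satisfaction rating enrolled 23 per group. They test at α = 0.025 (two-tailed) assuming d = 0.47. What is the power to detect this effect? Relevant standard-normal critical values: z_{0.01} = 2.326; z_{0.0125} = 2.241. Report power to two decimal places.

For two equal groups, power = Φ(d·√(n/2) − z_{α/2}).
d·√(n/2) = 0.47 × √(23/2) = 0.47 × 3.391 = 1.594.
z_β = 1.594 − 2.241 = -0.647.
Power = Φ(-0.647) = 0.259.

power ≈ 0.26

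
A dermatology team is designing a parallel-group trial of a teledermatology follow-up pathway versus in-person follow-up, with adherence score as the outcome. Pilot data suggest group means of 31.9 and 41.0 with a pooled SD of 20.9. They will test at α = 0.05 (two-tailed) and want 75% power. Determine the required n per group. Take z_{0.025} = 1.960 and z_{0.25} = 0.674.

n = 74 per group

Cohen's d = |M₁ − M₂| / SD_pooled = |31.9 − 41.0| / 20.9 = 9.1 / 20.9 = 0.435.
For two independent groups with equal n: n = 2·((z_{α/2} + z_β) / d)².
z_{α/2} + z_β = 1.960 + 0.674 = 2.634.
n = 2 × (2.634 / 0.435)² = 2 × 6.055² = 2 × 36.67 = 73.3.
Round up to the next whole participant.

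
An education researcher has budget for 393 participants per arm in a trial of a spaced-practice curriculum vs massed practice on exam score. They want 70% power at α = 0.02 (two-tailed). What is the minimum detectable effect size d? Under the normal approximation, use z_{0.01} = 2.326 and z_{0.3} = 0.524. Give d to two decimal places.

d_min ≈ 0.20

For two independent groups of n = 393 each: d_min = (z_{α/2} + z_β)·√(2/n).
z-sum = 2.326 + 0.524 = 2.850.
d_min = 2.850 × √(2/393) = 2.850 × 0.0713 = 0.203.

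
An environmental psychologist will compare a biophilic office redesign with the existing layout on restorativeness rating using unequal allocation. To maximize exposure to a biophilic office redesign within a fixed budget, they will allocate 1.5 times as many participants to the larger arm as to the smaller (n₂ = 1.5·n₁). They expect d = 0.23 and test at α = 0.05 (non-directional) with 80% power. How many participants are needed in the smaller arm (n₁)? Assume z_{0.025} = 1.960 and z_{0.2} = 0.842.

n₁ = 248

With allocation ratio k = n₂/n₁ = 1.5, Var(x̄₁−x̄₂) = σ²(1/n₁ + 1/(k·n₁)) = σ²·(k+1)/(k·n₁).
So n₁ = (1 + 1/k)·((z_{α/2} + z_β)/d)² = 1.667 × (2.802/0.23)².
n₁ = 1.667 × 148.42 = 247.4.
Round up: n₁ = 248, giving n₂ = 1.5 × 248 = 372.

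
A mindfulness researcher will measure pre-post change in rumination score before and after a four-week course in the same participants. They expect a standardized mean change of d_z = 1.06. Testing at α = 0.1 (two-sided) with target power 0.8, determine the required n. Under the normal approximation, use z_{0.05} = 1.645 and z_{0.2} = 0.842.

n = 6 pairs

For a paired (one-sample on differences) test: n = ((z_{α/2} + z_β) / d)².
z_{α/2} + z_β = 1.645 + 0.842 = 2.487.
n = (2.487 / 1.06)² = 2.346² = 5.50.
Round up.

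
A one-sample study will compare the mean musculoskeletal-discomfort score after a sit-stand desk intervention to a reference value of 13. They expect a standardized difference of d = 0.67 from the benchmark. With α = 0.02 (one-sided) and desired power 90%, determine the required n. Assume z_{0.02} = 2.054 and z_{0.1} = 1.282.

n = 25

For a one-sample test: n = ((z_{α} + z_β) / d)².
z_{α} + z_β = 2.054 + 1.282 = 3.336.
n = (3.336 / 0.67)² = 4.979² = 24.79.
Round up.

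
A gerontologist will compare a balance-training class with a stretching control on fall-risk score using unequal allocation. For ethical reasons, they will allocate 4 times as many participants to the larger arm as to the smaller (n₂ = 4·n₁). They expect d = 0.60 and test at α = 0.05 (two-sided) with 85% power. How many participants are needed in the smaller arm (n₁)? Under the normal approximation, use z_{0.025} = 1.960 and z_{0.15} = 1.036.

With allocation ratio k = n₂/n₁ = 4, Var(x̄₁−x̄₂) = σ²(1/n₁ + 1/(k·n₁)) = σ²·(k+1)/(k·n₁).
So n₁ = (1 + 1/k)·((z_{α/2} + z_β)/d)² = 1.250 × (2.996/0.60)².
n₁ = 1.250 × 24.93 = 31.2.
Round up: n₁ = 32, giving n₂ = 4 × 32 = 128.

n₁ = 32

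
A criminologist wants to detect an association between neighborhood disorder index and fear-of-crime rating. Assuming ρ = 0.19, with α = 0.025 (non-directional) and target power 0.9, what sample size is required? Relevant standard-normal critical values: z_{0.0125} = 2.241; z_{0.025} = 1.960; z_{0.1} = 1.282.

Fisher's z: C = ½·ln((1+r)/(1−r)) = ½·ln(1.4691) = 0.1923.
n = ((z_{α/2} + z_β)/C)² + 3.
(2.241 + 1.282) / 0.1923 = 3.523 / 0.1923 = 18.320.
n = 18.320² + 3 = 335.63 + 3 = 338.6.
Round up.

n = 339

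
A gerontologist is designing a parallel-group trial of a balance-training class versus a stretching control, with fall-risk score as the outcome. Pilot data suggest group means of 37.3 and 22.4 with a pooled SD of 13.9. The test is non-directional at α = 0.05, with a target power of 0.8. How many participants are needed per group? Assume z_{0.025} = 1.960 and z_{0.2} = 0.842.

n = 14 per group

Cohen's d = |M₁ − M₂| / SD_pooled = |37.3 − 22.4| / 13.9 = 14.9 / 13.9 = 1.072.
For two independent groups with equal n: n = 2·((z_{α/2} + z_β) / d)².
z_{α/2} + z_β = 1.960 + 0.842 = 2.802.
n = 2 × (2.802 / 1.072)² = 2 × 2.614² = 2 × 6.83 = 13.7.
Round up to the next whole participant.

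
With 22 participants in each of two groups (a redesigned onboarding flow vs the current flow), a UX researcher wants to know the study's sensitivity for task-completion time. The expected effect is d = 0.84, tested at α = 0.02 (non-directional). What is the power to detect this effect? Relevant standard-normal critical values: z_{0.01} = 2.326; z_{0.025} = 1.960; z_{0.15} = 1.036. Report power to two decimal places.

power ≈ 0.68

For two equal groups, power = Φ(d·√(n/2) − z_{α/2}).
d·√(n/2) = 0.84 × √(22/2) = 0.84 × 3.317 = 2.786.
z_β = 2.786 − 2.326 = 0.460.
Power = Φ(0.460) = 0.677.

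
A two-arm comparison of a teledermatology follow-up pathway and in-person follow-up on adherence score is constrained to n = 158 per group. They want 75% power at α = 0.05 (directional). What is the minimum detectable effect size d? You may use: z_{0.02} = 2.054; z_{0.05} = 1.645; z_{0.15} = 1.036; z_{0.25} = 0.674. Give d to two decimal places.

d_min ≈ 0.26

For two independent groups of n = 158 each: d_min = (z_{α} + z_β)·√(2/n).
z-sum = 1.645 + 0.674 = 2.319.
d_min = 2.319 × √(2/158) = 2.319 × 0.1125 = 0.261.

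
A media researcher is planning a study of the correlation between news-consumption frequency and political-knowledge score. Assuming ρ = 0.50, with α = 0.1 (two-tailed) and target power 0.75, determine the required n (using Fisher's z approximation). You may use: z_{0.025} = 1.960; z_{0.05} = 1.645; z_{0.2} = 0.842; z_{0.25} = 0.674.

n = 21

Fisher's z: C = ½·ln((1+r)/(1−r)) = ½·ln(3.0000) = 0.5493.
n = ((z_{α/2} + z_β)/C)² + 3.
(1.645 + 0.674) / 0.5493 = 2.319 / 0.5493 = 4.222.
n = 4.222² + 3 = 17.82 + 3 = 20.8.
Round up.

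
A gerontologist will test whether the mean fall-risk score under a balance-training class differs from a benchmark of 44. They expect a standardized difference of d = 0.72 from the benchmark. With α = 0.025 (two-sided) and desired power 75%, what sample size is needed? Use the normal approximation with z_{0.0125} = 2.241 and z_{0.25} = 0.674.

n = 17

For a one-sample test: n = ((z_{α/2} + z_β) / d)².
z_{α/2} + z_β = 2.241 + 0.674 = 2.915.
n = (2.915 / 0.72)² = 4.049² = 16.39.
Round up.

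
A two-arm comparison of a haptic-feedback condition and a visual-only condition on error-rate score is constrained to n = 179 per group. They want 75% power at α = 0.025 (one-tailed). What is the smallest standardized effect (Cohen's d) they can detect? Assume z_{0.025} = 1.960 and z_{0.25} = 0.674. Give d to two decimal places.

d_min ≈ 0.28

For two independent groups of n = 179 each: d_min = (z_{α} + z_β)·√(2/n).
z-sum = 1.960 + 0.674 = 2.634.
d_min = 2.634 × √(2/179) = 2.634 × 0.1057 = 0.278.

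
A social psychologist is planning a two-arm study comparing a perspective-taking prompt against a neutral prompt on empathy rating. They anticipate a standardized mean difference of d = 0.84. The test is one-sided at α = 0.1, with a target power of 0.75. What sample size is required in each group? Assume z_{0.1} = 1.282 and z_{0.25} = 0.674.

n = 11 per group

For two independent groups with equal n: n = 2·((z_{α} + z_β) / d)².
z_{α} + z_β = 1.282 + 0.674 = 1.956.
n = 2 × (1.956 / 0.84)² = 2 × 2.329² = 2 × 5.42 = 10.8.
Round up to the next whole participant.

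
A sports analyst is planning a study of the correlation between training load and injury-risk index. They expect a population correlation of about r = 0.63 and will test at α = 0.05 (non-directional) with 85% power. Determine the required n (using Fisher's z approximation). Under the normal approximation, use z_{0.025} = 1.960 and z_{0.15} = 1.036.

n = 20

Fisher's z: C = ½·ln((1+r)/(1−r)) = ½·ln(4.4054) = 0.7414.
n = ((z_{α/2} + z_β)/C)² + 3.
(1.960 + 1.036) / 0.7414 = 2.996 / 0.7414 = 4.041.
n = 4.041² + 3 = 16.33 + 3 = 19.3.
Round up.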